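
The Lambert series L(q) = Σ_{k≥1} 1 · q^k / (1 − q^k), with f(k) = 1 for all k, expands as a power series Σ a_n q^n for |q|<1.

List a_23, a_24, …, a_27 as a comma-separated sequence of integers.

n=23: 23·1 1·23  f→[1+1]=2
n=24: 24·1 12·2 8·3 6·4 4·6 3·8 2·12 1·24  f→[1+1+1+1+1+1+1+1]=8
d|25:{1,5,25}  Σf=1+1+1=3
n=26: 1·26 2·13 13·2 26·1  f→[1+1+1+1]=4
[q^27] f(27)=1,f(9)=1,f(3)=1,f(1)=1 ⇒ 4

2, 8, 3, 4, 4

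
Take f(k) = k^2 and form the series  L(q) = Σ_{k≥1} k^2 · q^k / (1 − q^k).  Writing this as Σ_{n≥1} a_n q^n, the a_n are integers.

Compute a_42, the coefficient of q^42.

a_42 = 2500

d|42:{1,2,3,6,7,14,21,42}  Σf=1+4+9+36+49+196+441+1764=2500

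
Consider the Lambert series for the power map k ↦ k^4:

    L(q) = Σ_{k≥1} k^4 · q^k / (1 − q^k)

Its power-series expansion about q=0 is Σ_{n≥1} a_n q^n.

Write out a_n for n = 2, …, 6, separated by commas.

n=2: 2·1 1·2  f→[16+1]=17
q^3  k|3↦f(k): 1:1 3:81  a_3=82
n=4: 4·1 2·2 1·4  f→[256+16+1]=273
d|5:{5,1}  Σf=625+1=626
[q^6] f(1)=1,f(2)=16,f(3)=81,f(6)=1296 ⇒ 1394

17, 82, 273, 626, 1394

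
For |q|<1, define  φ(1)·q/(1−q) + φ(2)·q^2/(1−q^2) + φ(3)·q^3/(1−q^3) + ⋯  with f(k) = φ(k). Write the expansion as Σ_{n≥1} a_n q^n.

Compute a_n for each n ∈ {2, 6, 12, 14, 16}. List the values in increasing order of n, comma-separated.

n=2: 1·2 2·1  φ→[1+1]=2
[q^6] φ(6)=2,φ(3)=2,φ(2)=1,φ(1)=1 ⇒ 6
q^12  k|12↦φ(k): 12:4 6:2 4:2 3:2 2:1 1:1  a_12=12
[q^14] φ(14)=6,φ(7)=6,φ(2)=1,φ(1)=1 ⇒ 14
d|16:{1,2,4,8,16}  Σφ=1+1+2+4+8=16

2, 6, 12, 14, 16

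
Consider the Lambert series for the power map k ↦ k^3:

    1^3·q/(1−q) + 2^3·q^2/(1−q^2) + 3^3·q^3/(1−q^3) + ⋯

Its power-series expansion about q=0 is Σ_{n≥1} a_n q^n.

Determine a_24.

d|24:{1,2,3,4,6,8,12,24}  Σf=1+8+27+64+216+512+1728+13824=16380

a_24 = 16380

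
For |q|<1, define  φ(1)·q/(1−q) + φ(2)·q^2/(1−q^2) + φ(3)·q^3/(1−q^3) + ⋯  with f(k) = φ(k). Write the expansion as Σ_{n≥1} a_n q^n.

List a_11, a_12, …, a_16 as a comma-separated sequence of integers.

d|11:{1,11}  Σφ=1+10=11
n=12: 12·1 6·2 4·3 3·4 2·6 1·12  φ→[4+2+2+2+1+1]=12
q^13  k|13↦φ(k): 1:1 13:12  a_13=13
[q^14] φ(14)=6,φ(7)=6,φ(2)=1,φ(1)=1 ⇒ 14
d|15:{1,3,5,15}  Σφ=1+2+4+8=15
d|16:{1,2,4,8,16}  Σφ=1+1+2+4+8=16

11, 12, 13, 14, 15, 16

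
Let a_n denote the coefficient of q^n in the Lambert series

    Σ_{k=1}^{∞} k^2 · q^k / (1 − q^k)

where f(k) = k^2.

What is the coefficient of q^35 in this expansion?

n=35: 35·1 7·5 5·7 1·35  f→[1225+49+25+1]=1300

a_35 = 1300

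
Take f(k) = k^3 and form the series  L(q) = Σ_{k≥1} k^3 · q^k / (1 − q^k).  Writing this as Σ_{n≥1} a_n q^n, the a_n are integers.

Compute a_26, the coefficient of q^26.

d|26:{1,2,13,26}  Σf=1+8+2197+17576=19782

a_26 = 19782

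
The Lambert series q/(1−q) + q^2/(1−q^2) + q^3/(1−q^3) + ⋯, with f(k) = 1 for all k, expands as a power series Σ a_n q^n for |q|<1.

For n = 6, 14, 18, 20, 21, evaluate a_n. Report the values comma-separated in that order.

[q^6] f(6)=1,f(3)=1,f(2)=1,f(1)=1 ⇒ 4
n=14: 14·1 7·2 2·7 1·14  f→[1+1+1+1]=4
[q^18] f(1)=1,f(2)=1,f(3)=1,f(6)=1,f(9)=1,f(18)=1 ⇒ 6
q^20  k|20↦f(k): 1:1 2:1 4:1 5:1 10:1 20:1  a_20=6
q^21  k|21↦f(k): 21:1 7:1 3:1 1:1  a_21=4

4, 4, 6, 6, 4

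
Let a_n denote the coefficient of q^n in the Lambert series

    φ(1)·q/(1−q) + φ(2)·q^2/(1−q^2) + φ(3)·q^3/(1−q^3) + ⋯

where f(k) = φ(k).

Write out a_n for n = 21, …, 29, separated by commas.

q^21  k|21↦φ(k): 1:1 3:2 7:6 21:12  a_21=21
n=22: 22·1 11·2 2·11 1·22  φ→[10+10+1+1]=22
n=23: 1·23 23·1  φ→[1+22]=23
n=24: 1·24 2·12 3·8 4·6 6·4 8·3 12·2 24·1  φ→[1+1+2+2+2+4+4+8]=24
q^25  k|25↦φ(k): 1:1 5:4 25:20  a_25=25
n=26: 26·1 13·2 2·13 1·26  φ→[12+12+1+1]=26
d|27:{27,9,3,1}  Σφ=18+6+2+1=27
q^28  k|28↦φ(k): 28:12 14:6 7:6 4:2 2:1 1:1  a_28=28
n=29: 1·29 29·1  φ→[1+28]=29

21, 22, 23, 24, 25, 26, 27, 28, 29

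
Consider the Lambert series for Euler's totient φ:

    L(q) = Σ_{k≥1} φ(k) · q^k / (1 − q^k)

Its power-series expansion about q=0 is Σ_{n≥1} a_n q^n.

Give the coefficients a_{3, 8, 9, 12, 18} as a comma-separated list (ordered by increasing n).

d|3:{1,3}  Σφ=1+2=3
q^8  k|8↦φ(k): 1:1 2:1 4:2 8:4  a_8=8
[q^9] φ(9)=6,φ(3)=2,φ(1)=1 ⇒ 9
d|12:{1,2,3,4,6,12}  Σφ=1+1+2+2+2+4=12
d|18:{1,2,3,6,9,18}  Σφ=1+1+2+2+6+6=18

3, 8, 9, 12, 18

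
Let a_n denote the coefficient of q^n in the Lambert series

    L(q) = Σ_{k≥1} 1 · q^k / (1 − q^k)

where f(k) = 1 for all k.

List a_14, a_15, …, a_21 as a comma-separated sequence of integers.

n=14: 1·14 2·7 7·2 14·1  f→[1+1+1+1]=4
d|15:{15,5,3,1}  Σf=1+1+1+1=4
[q^16] f(1)=1,f(2)=1,f(4)=1,f(8)=1,f(16)=1 ⇒ 5
q^17  k|17↦f(k): 1:1 17:1  a_17=2
[q^18] f(18)=1,f(9)=1,f(6)=1,f(3)=1,f(2)=1,f(1)=1 ⇒ 6
d|19:{19,1}  Σf=1+1=2
n=20: 20·1 10·2 5·4 4·5 2·10 1·20  f→[1+1+1+1+1+1]=6
d|21:{1,3,7,21}  Σf=1+1+1+1=4

4, 4, 5, 2, 6, 2, 6, 4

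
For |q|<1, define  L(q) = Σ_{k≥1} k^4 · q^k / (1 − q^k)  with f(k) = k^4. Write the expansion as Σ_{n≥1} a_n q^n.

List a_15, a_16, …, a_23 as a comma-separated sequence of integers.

q^15  k|15↦f(k): 15:50625 5:625 3:81 1:1  a_15=51332
n=16: 1·16 2·8 4·4 8·2 16·1  f→[1+16+256+4096+65536]=69905
d|17:{1,17}  Σf=1+83521=83522
q^18  k|18↦f(k): 1:1 2:16 3:81 6:1296 9:6561 18:104976  a_18=112931
q^19  k|19↦f(k): 1:1 19:130321  a_19=130322
n=20: 20·1 10·2 5·4 4·5 2·10 1·20  f→[160000+10000+625+256+16+1]=170898
q^21  k|21↦f(k): 1:1 3:81 7:2401 21:194481  a_21=196964
d|22:{1,2,11,22}  Σf=1+16+14641+234256=248914
d|23:{1,23}  Σf=1+279841=279842

51332, 69905, 83522, 112931, 130322, 170898, 196964, 248914, 279842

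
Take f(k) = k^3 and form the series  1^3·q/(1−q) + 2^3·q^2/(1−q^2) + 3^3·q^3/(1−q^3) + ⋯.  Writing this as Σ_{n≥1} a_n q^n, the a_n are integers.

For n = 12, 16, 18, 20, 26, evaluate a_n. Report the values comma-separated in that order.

2044, 4681, 6813, 9198, 19782

[q^12] f(1)=1,f(2)=8,f(3)=27,f(4)=64,f(6)=216,f(12)=1728 ⇒ 2044
[q^16] f(16)=4096,f(8)=512,f(4)=64,f(2)=8,f(1)=1 ⇒ 4681
[q^18] f(1)=1,f(2)=8,f(3)=27,f(6)=216,f(9)=729,f(18)=5832 ⇒ 6813
n=20: 20·1 10·2 5·4 4·5 2·10 1·20  f→[8000+1000+125+64+8+1]=9198
[q^26] f(1)=1,f(2)=8,f(13)=2197,f(26)=17576 ⇒ 19782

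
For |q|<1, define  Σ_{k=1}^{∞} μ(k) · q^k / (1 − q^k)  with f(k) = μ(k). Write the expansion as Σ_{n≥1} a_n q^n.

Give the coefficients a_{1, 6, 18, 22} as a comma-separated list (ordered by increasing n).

[q^1] μ(1)=1 ⇒ 1
n=6: 6·1 3·2 2·3 1·6  μ→[1+(-1)+(-1)+1]=0
n=18: 1·18 2·9 3·6 6·3 9·2 18·1  μ→[1+(-1)+(-1)+1+0+0]=0
[q^22] μ(1)=1,μ(2)=-1,μ(11)=-1,μ(22)=1 ⇒ 0

1, 0, 0, 0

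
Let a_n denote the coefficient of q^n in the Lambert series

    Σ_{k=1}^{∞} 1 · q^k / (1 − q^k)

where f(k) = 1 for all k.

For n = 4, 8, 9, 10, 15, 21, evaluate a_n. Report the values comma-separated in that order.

3, 4, 3, 4, 4, 4

d|4:{1,2,4}  Σf=1+1+1=3
n=8: 1·8 2·4 4·2 8·1  f→[1+1+1+1]=4
q^9  k|9↦f(k): 9:1 3:1 1:1  a_9=3
q^10  k|10↦f(k): 10:1 5:1 2:1 1:1  a_10=4
d|15:{1,3,5,15}  Σf=1+1+1+1=4
d|21:{1,3,7,21}  Σf=1+1+1+1=4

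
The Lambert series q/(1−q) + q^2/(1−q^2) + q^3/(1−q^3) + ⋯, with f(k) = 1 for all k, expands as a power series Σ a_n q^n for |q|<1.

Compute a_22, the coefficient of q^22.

a_22 = 4

n=22: 22·1 11·2 2·11 1·22  f→[1+1+1+1]=4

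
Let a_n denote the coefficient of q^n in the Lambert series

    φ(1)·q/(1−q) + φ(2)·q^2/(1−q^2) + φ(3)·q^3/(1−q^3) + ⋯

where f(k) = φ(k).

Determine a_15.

n=15: 1·15 3·5 5·3 15·1  φ→[1+2+4+8]=15

a_15 = 15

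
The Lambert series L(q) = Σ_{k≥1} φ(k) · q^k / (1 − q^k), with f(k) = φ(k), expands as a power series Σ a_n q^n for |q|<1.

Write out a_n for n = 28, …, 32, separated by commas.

[q^28] φ(1)=1,φ(2)=1,φ(4)=2,φ(7)=6,φ(14)=6,φ(28)=12 ⇒ 28
[q^29] φ(29)=28,φ(1)=1 ⇒ 29
d|30:{1,2,3,5,6,10,15,30}  Σφ=1+1+2+4+2+4+8+8=30
[q^31] φ(1)=1,φ(31)=30 ⇒ 31
d|32:{32,16,8,4,2,1}  Σφ=16+8+4+2+1+1=32

28, 29, 30, 31, 32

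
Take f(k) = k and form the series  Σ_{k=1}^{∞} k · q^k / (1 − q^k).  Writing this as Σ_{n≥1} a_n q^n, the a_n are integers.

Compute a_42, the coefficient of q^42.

a_42 = 96

[q^42] f(1)=1,f(2)=2,f(3)=3,f(6)=6,f(7)=7,f(14)=14,f(21)=21,f(42)=42 ⇒ 96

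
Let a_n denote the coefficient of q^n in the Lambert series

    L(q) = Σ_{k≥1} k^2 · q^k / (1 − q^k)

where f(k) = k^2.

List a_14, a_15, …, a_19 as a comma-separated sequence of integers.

n=14: 14·1 7·2 2·7 1·14  f→[196+49+4+1]=250
q^15  k|15↦f(k): 1:1 3:9 5:25 15:225  a_15=260
q^16  k|16↦f(k): 16:256 8:64 4:16 2:4 1:1  a_16=341
d|17:{1,17}  Σf=1+289=290
d|18:{18,9,6,3,2,1}  Σf=324+81+36+9+4+1=455
n=19: 1·19 19·1  f→[1+361]=362

250, 260, 341, 290, 455, 362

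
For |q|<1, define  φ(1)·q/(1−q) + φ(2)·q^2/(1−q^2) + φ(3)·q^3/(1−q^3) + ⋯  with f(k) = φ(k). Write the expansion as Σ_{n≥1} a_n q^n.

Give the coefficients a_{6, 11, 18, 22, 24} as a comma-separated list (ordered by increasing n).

q^6  k|6↦φ(k): 6:2 3:2 2:1 1:1  a_6=6
d|11:{1,11}  Σφ=1+10=11
n=18: 1·18 2·9 3·6 6·3 9·2 18·1  φ→[1+1+2+2+6+6]=18
q^22  k|22↦φ(k): 1:1 2:1 11:10 22:10  a_22=22
[q^24] φ(24)=8,φ(12)=4,φ(8)=4,φ(6)=2,φ(4)=2,φ(3)=2,φ(2)=1,φ(1)=1 ⇒ 24

6, 11, 18, 22, 24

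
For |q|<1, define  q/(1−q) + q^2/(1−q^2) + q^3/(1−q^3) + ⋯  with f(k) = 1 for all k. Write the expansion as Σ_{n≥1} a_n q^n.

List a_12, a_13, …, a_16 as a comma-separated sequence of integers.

n=12: 1·12 2·6 3·4 4·3 6·2 12·1  f→[1+1+1+1+1+1]=6
n=13: 13·1 1·13  f→[1+1]=2
[q^14] f(14)=1,f(7)=1,f(2)=1,f(1)=1 ⇒ 4
d|15:{15,5,3,1}  Σf=1+1+1+1=4
[q^16] f(1)=1,f(2)=1,f(4)=1,f(8)=1,f(16)=1 ⇒ 5

6, 2, 4, 4, 5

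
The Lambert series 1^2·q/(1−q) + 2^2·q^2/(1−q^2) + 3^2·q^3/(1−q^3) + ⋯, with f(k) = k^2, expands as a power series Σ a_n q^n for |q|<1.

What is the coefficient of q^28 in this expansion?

n=28: 28·1 14·2 7·4 4·7 2·14 1·28  f→[784+196+49+16+4+1]=1050

a_28 = 1050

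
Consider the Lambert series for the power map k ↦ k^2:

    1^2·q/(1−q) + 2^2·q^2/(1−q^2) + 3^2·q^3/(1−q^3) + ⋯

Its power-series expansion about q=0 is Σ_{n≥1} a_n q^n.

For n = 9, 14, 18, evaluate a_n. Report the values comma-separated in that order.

91, 250, 455

q^9  k|9↦f(k): 1:1 3:9 9:81  a_9=91
[q^14] f(14)=196,f(7)=49,f(2)=4,f(1)=1 ⇒ 250
n=18: 18·1 9·2 6·3 3·6 2·9 1·18  f→[324+81+36+9+4+1]=455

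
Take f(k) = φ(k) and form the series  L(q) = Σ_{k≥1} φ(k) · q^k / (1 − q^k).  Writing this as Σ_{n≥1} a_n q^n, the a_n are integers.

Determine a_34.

[q^34] φ(34)=16,φ(17)=16,φ(2)=1,φ(1)=1 ⇒ 34

a_34 = 34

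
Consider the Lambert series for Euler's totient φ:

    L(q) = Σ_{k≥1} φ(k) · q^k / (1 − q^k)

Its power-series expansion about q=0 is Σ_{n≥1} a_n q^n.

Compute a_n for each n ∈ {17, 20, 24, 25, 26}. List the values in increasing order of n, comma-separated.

[q^17] φ(17)=16,φ(1)=1 ⇒ 17
q^20  k|20↦φ(k): 1:1 2:1 4:2 5:4 10:4 20:8  a_20=20
q^24  k|24↦φ(k): 1:1 2:1 3:2 4:2 6:2 8:4 12:4 24:8  a_24=24
q^25  k|25↦φ(k): 1:1 5:4 25:20  a_25=25
[q^26] φ(1)=1,φ(2)=1,φ(13)=12,φ(26)=12 ⇒ 26

17, 20, 24, 25, 26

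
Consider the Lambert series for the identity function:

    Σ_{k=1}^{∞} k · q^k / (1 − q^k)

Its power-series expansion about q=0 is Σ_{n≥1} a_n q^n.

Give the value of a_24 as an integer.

a_24 = 60

q^24  k|24↦f(k): 1:1 2:2 3:3 4:4 6:6 8:8 12:12 24:24  a_24=60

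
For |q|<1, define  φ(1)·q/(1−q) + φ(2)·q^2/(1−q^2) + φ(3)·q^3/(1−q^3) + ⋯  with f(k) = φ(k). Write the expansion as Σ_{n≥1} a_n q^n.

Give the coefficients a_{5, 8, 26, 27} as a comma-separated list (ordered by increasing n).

n=5: 1·5 5·1  φ→[1+4]=5
n=8: 1·8 2·4 4·2 8·1  φ→[1+1+2+4]=8
d|26:{26,13,2,1}  Σφ=12+12+1+1=26
q^27  k|27↦φ(k): 1:1 3:2 9:6 27:18  a_27=27

5, 8, 26, 27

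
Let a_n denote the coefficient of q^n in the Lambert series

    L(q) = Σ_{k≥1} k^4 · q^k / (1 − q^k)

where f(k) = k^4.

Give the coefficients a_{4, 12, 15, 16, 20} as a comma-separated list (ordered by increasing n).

273, 22386, 51332, 69905, 170898

q^4  k|4↦f(k): 1:1 2:16 4:256  a_4=273
d|12:{1,2,3,4,6,12}  Σf=1+16+81+256+1296+20736=22386
q^15  k|15↦f(k): 1:1 3:81 5:625 15:50625  a_15=51332
[q^16] f(1)=1,f(2)=16,f(4)=256,f(8)=4096,f(16)=65536 ⇒ 69905
d|20:{1,2,4,5,10,20}  Σf=1+16+256+625+10000+160000=170898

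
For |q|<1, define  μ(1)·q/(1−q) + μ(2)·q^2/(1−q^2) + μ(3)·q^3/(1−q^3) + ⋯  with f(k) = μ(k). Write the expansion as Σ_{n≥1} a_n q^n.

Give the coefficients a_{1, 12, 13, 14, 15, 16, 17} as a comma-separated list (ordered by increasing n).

1, 0, 0, 0, 0, 0, 0

q^1  k|1↦μ(k): 1:1  a_1=1
n=12: 1·12 2·6 3·4 4·3 6·2 12·1  μ→[1+(-1)+(-1)+0+1+0]=0
[q^13] μ(13)=-1,μ(1)=1 ⇒ 0
q^14  k|14↦μ(k): 14:1 7:-1 2:-1 1:1  a_14=0
n=15: 15·1 5·3 3·5 1·15  μ→[1+(-1)+(-1)+1]=0
n=16: 16·1 8·2 4·4 2·8 1·16  μ→[0+0+0+(-1)+1]=0
n=17: 17·1 1·17  μ→[(-1)+1]=0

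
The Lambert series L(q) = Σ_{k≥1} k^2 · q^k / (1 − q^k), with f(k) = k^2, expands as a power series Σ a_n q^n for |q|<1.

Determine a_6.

a_6 = 50

d|6:{6,3,2,1}  Σf=36+9+4+1=50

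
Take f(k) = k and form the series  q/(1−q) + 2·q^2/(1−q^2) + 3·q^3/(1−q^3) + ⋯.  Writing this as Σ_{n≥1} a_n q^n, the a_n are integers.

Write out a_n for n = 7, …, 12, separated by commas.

8, 15, 13, 18, 12, 28

d|7:{1,7}  Σf=1+7=8
q^8  k|8↦f(k): 1:1 2:2 4:4 8:8  a_8=15
n=9: 1·9 3·3 9·1  f→[1+3+9]=13
[q^10] f(10)=10,f(5)=5,f(2)=2,f(1)=1 ⇒ 18
d|11:{1,11}  Σf=1+11=12
[q^12] f(1)=1,f(2)=2,f(3)=3,f(4)=4,f(6)=6,f(12)=12 ⇒ 28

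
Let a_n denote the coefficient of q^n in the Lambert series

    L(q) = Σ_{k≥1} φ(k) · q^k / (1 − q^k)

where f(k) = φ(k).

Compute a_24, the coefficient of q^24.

d|24:{1,2,3,4,6,8,12,24}  Σφ=1+1+2+2+2+4+4+8=24

a_24 = 24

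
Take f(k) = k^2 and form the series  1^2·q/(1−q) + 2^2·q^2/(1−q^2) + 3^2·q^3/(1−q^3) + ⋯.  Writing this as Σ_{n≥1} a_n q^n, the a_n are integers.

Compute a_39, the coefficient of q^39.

a_39 = 1700

n=39: 39·1 13·3 3·13 1·39  f→[1521+169+9+1]=1700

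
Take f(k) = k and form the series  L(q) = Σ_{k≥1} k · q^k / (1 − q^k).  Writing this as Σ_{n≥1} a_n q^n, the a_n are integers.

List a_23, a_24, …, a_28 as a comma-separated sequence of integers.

24, 60, 31, 42, 40, 56

n=23: 23·1 1·23  f→[23+1]=24
d|24:{1,2,3,4,6,8,12,24}  Σf=1+2+3+4+6+8+12+24=60
d|25:{1,5,25}  Σf=1+5+25=31
d|26:{1,2,13,26}  Σf=1+2+13+26=42
[q^27] f(27)=27,f(9)=9,f(3)=3,f(1)=1 ⇒ 40
n=28: 28·1 14·2 7·4 4·7 2·14 1·28  f→[28+14+7+4+2+1]=56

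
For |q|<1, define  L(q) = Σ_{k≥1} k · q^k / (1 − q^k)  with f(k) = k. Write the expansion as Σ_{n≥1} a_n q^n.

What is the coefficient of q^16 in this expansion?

a_16 = 31

n=16: 1·16 2·8 4·4 8·2 16·1  f→[1+2+4+8+16]=31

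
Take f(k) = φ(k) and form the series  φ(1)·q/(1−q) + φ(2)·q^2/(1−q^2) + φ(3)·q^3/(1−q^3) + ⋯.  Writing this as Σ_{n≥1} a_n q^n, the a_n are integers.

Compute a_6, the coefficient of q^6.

n=6: 6·1 3·2 2·3 1·6  φ→[2+2+1+1]=6

a_6 = 6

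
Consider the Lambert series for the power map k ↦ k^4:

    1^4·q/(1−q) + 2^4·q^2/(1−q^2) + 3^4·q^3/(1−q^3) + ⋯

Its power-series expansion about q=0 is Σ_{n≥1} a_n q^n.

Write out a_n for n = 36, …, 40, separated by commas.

1813539, 1874162, 2215474, 2342084, 2734994

q^36  k|36↦f(k): 1:1 2:16 3:81 4:256 6:1296 9:6561 12:20736 18:104976 36:1679616  a_36=1813539
d|37:{37,1}  Σf=1874161+1=1874162
n=38: 38·1 19·2 2·19 1·38  f→[2085136+130321+16+1]=2215474
q^39  k|39↦f(k): 39:2313441 13:28561 3:81 1:1  a_39=2342084
q^40  k|40↦f(k): 40:2560000 20:160000 10:10000 8:4096 5:625 4:256 2:16 1:1  a_40=2734994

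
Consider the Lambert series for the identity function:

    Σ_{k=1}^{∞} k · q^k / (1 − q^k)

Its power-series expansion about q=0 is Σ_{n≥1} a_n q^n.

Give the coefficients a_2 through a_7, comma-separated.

[q^2] f(2)=2,f(1)=1 ⇒ 3
q^3  k|3↦f(k): 3:3 1:1  a_3=4
[q^4] f(1)=1,f(2)=2,f(4)=4 ⇒ 7
d|5:{1,5}  Σf=1+5=6
q^6  k|6↦f(k): 1:1 2:2 3:3 6:6  a_6=12
[q^7] f(1)=1,f(7)=7 ⇒ 8

3, 4, 7, 6, 12, 8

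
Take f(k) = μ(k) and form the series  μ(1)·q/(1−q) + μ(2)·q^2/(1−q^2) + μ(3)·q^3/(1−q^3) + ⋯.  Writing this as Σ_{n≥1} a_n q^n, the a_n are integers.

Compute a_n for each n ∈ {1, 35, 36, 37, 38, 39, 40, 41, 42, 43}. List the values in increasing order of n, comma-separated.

d|1:{1}  Σμ=1=1
d|35:{1,5,7,35}  Σμ=1+(-1)+(-1)+1=0
n=36: 36·1 18·2 12·3 9·4 6·6 4·9 3·12 2·18 1·36  μ→[0+0+0+0+1+0+(-1)+(-1)+1]=0
n=37: 37·1 1·37  μ→[(-1)+1]=0
[q^38] μ(1)=1,μ(2)=-1,μ(19)=-1,μ(38)=1 ⇒ 0
d|39:{39,13,3,1}  Σμ=1+(-1)+(-1)+1=0
q^40  k|40↦μ(k): 1:1 2:-1 4:0 5:-1 8:0 10:1 20:0 40:0  a_40=0
n=41: 41·1 1·41  μ→[(-1)+1]=0
n=42: 1·42 2·21 3·14 6·7 7·6 14·3 21·2 42·1  μ→[1+(-1)+(-1)+1+(-1)+1+1+(-1)]=0
n=43: 1·43 43·1  μ→[1+(-1)]=0

1, 0, 0, 0, 0, 0, 0, 0, 0, 0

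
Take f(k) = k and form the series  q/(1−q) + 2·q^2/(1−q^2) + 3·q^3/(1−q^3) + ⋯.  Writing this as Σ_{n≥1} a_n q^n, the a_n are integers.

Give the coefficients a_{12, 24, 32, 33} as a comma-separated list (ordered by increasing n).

28, 60, 63, 48

q^12  k|12↦f(k): 1:1 2:2 3:3 4:4 6:6 12:12  a_12=28
q^24  k|24↦f(k): 1:1 2:2 3:3 4:4 6:6 8:8 12:12 24:24  a_24=60
n=32: 1·32 2·16 4·8 8·4 16·2 32·1  f→[1+2+4+8+16+32]=63
[q^33] f(33)=33,f(11)=11,f(3)=3,f(1)=1 ⇒ 48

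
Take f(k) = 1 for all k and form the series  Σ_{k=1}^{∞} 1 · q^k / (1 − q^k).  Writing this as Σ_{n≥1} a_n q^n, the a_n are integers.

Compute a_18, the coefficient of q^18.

a_18 = 6

q^18  k|18↦f(k): 18:1 9:1 6:1 3:1 2:1 1:1  a_18=6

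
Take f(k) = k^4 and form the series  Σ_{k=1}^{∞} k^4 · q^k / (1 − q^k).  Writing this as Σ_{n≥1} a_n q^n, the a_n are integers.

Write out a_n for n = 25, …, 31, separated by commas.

[q^25] f(1)=1,f(5)=625,f(25)=390625 ⇒ 391251
q^26  k|26↦f(k): 26:456976 13:28561 2:16 1:1  a_26=485554
q^27  k|27↦f(k): 1:1 3:81 9:6561 27:531441  a_27=538084
q^28  k|28↦f(k): 1:1 2:16 4:256 7:2401 14:38416 28:614656  a_28=655746
n=29: 1·29 29·1  f→[1+707281]=707282
n=30: 30·1 15·2 10·3 6·5 5·6 3·10 2·15 1·30  f→[810000+50625+10000+1296+625+81+16+1]=872644
[q^31] f(1)=1,f(31)=923521 ⇒ 923522

391251, 485554, 538084, 655746, 707282, 872644, 923522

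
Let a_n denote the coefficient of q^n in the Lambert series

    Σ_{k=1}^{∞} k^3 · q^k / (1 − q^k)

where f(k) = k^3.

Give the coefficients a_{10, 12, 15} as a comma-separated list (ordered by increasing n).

[q^10] f(10)=1000,f(5)=125,f(2)=8,f(1)=1 ⇒ 1134
n=12: 12·1 6·2 4·3 3·4 2·6 1·12  f→[1728+216+64+27+8+1]=2044
[q^15] f(15)=3375,f(5)=125,f(3)=27,f(1)=1 ⇒ 3528

1134, 2044, 3528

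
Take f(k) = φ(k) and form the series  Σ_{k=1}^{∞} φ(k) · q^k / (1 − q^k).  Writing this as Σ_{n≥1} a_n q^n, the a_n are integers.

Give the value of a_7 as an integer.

n=7: 7·1 1·7  φ→[6+1]=7

a_7 = 7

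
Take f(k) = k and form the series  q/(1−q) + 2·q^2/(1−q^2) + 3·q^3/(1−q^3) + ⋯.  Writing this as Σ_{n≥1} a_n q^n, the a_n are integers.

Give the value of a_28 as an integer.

d|28:{1,2,4,7,14,28}  Σf=1+2+4+7+14+28=56

a_28 = 56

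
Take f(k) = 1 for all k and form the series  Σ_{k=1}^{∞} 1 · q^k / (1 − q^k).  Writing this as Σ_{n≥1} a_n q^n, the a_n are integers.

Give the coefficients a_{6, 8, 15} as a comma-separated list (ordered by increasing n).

4, 4, 4

n=6: 1·6 2·3 3·2 6·1  f→[1+1+1+1]=4
[q^8] f(8)=1,f(4)=1,f(2)=1,f(1)=1 ⇒ 4
n=15: 1·15 3·5 5·3 15·1  f→[1+1+1+1]=4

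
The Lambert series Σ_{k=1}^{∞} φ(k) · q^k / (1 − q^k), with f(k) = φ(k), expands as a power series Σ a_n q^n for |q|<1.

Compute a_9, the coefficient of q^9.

q^9  k|9↦φ(k): 1:1 3:2 9:6  a_9=9

a_9 = 9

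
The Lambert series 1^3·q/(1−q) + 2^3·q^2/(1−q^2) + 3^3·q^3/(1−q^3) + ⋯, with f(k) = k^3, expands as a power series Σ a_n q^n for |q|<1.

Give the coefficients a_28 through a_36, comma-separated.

[q^28] f(28)=21952,f(14)=2744,f(7)=343,f(4)=64,f(2)=8,f(1)=1 ⇒ 25112
d|29:{1,29}  Σf=1+24389=24390
d|30:{1,2,3,5,6,10,15,30}  Σf=1+8+27+125+216+1000+3375+27000=31752
d|31:{1,31}  Σf=1+29791=29792
q^32  k|32↦f(k): 32:32768 16:4096 8:512 4:64 2:8 1:1  a_32=37449
q^33  k|33↦f(k): 33:35937 11:1331 3:27 1:1  a_33=37296
q^34  k|34↦f(k): 1:1 2:8 17:4913 34:39304  a_34=44226
[q^35] f(1)=1,f(5)=125,f(7)=343,f(35)=42875 ⇒ 43344
[q^36] f(1)=1,f(2)=8,f(3)=27,f(4)=64,f(6)=216,f(9)=729,f(12)=1728,f(18)=5832,f(36)=46656 ⇒ 55261

25112, 24390, 31752, 29792, 37449, 37296, 44226, 43344, 55261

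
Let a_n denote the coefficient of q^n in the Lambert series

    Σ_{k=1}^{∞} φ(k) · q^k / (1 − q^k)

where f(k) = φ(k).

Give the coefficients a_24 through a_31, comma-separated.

n=24: 24·1 12·2 8·3 6·4 4·6 3·8 2·12 1·24  φ→[8+4+4+2+2+2+1+1]=24
d|25:{25,5,1}  Σφ=20+4+1=25
d|26:{26,13,2,1}  Σφ=12+12+1+1=26
n=27: 27·1 9·3 3·9 1·27  φ→[18+6+2+1]=27
q^28  k|28↦φ(k): 28:12 14:6 7:6 4:2 2:1 1:1  a_28=28
n=29: 1·29 29·1  φ→[1+28]=29
n=30: 30·1 15·2 10·3 6·5 5·6 3·10 2·15 1·30  φ→[8+8+4+2+4+2+1+1]=30
q^31  k|31↦φ(k): 31:30 1:1  a_31=31

24, 25, 26, 27, 28, 29, 30, 31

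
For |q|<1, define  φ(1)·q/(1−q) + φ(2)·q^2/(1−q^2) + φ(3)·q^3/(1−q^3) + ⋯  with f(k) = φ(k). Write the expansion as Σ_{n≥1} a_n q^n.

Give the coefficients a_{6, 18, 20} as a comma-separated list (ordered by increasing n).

q^6  k|6↦φ(k): 1:1 2:1 3:2 6:2  a_6=6
n=18: 18·1 9·2 6·3 3·6 2·9 1·18  φ→[6+6+2+2+1+1]=18
q^20  k|20↦φ(k): 1:1 2:1 4:2 5:4 10:4 20:8  a_20=20

6, 18, 20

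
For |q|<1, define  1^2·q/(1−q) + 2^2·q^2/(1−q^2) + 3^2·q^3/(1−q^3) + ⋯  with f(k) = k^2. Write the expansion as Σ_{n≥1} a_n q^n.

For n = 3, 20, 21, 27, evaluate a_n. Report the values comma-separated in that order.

10, 546, 500, 820

q^3  k|3↦f(k): 1:1 3:9  a_3=10
q^20  k|20↦f(k): 20:400 10:100 5:25 4:16 2:4 1:1  a_20=546
d|21:{1,3,7,21}  Σf=1+9+49+441=500
n=27: 1·27 3·9 9·3 27·1  f→[1+9+81+729]=820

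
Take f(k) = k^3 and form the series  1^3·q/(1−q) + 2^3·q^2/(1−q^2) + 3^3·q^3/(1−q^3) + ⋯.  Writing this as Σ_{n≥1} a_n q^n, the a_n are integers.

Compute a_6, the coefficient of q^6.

a_6 = 252

q^6  k|6↦f(k): 1:1 2:8 3:27 6:216  a_6=252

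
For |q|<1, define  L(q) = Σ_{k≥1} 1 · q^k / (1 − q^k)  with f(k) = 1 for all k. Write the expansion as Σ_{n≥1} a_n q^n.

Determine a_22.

a_22 = 4

q^22  k|22↦f(k): 22:1 11:1 2:1 1:1  a_22=4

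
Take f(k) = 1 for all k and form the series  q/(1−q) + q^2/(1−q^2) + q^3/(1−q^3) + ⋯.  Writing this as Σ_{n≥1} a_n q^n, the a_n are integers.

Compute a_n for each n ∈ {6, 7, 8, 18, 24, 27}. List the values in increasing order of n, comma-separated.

4, 2, 4, 6, 8, 4

q^6  k|6↦f(k): 1:1 2:1 3:1 6:1  a_6=4
d|7:{1,7}  Σf=1+1=2
[q^8] f(8)=1,f(4)=1,f(2)=1,f(1)=1 ⇒ 4
[q^18] f(18)=1,f(9)=1,f(6)=1,f(3)=1,f(2)=1,f(1)=1 ⇒ 6
d|24:{24,12,8,6,4,3,2,1}  Σf=1+1+1+1+1+1+1+1=8
n=27: 27·1 9·3 3·9 1·27  f→[1+1+1+1]=4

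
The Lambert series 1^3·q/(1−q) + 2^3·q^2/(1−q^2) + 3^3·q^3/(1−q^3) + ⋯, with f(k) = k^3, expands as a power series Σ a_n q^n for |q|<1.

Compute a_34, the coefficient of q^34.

a_34 = 44226

[q^34] f(1)=1,f(2)=8,f(17)=4913,f(34)=39304 ⇒ 44226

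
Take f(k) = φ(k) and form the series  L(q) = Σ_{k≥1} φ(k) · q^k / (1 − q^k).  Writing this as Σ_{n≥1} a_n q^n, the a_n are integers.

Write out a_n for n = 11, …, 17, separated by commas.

d|11:{11,1}  Σφ=10+1=11
n=12: 1·12 2·6 3·4 4·3 6·2 12·1  φ→[1+1+2+2+2+4]=12
[q^13] φ(13)=12,φ(1)=1 ⇒ 13
d|14:{14,7,2,1}  Σφ=6+6+1+1=14
[q^15] φ(15)=8,φ(5)=4,φ(3)=2,φ(1)=1 ⇒ 15
[q^16] φ(1)=1,φ(2)=1,φ(4)=2,φ(8)=4,φ(16)=8 ⇒ 16
n=17: 1·17 17·1  φ→[1+16]=17

11, 12, 13, 14, 15, 16, 17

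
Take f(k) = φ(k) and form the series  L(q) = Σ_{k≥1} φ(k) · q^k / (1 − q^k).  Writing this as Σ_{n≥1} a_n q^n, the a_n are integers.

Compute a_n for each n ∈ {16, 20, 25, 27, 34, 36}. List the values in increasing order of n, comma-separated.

d|16:{1,2,4,8,16}  Σφ=1+1+2+4+8=16
d|20:{1,2,4,5,10,20}  Σφ=1+1+2+4+4+8=20
d|25:{1,5,25}  Σφ=1+4+20=25
q^27  k|27↦φ(k): 1:1 3:2 9:6 27:18  a_27=27
n=34: 1·34 2·17 17·2 34·1  φ→[1+1+16+16]=34
[q^36] φ(36)=12,φ(18)=6,φ(12)=4,φ(9)=6,φ(6)=2,φ(4)=2,φ(3)=2,φ(2)=1,φ(1)=1 ⇒ 36

16, 20, 25, 27, 34, 36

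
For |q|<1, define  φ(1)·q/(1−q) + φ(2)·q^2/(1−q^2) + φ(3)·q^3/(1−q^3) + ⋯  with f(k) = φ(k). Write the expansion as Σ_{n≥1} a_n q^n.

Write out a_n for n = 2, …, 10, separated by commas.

q^2  k|2↦φ(k): 2:1 1:1  a_2=2
q^3  k|3↦φ(k): 3:2 1:1  a_3=3
q^4  k|4↦φ(k): 1:1 2:1 4:2  a_4=4
d|5:{1,5}  Σφ=1+4=5
[q^6] φ(6)=2,φ(3)=2,φ(2)=1,φ(1)=1 ⇒ 6
[q^7] φ(1)=1,φ(7)=6 ⇒ 7
d|8:{1,2,4,8}  Σφ=1+1+2+4=8
n=9: 9·1 3·3 1·9  φ→[6+2+1]=9
[q^10] φ(10)=4,φ(5)=4,φ(2)=1,φ(1)=1 ⇒ 10

2, 3, 4, 5, 6, 7, 8, 9, 10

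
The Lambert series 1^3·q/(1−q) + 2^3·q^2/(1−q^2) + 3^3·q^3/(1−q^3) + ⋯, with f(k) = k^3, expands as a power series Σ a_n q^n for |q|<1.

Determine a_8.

n=8: 8·1 4·2 2·4 1·8  f→[512+64+8+1]=585

a_8 = 585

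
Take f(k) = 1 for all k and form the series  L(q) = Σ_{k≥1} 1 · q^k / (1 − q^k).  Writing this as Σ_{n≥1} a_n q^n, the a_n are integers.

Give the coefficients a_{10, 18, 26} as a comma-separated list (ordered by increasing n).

4, 6, 4

n=10: 10·1 5·2 2·5 1·10  f→[1+1+1+1]=4
q^18  k|18↦f(k): 1:1 2:1 3:1 6:1 9:1 18:1  a_18=6
[q^26] f(26)=1,f(13)=1,f(2)=1,f(1)=1 ⇒ 4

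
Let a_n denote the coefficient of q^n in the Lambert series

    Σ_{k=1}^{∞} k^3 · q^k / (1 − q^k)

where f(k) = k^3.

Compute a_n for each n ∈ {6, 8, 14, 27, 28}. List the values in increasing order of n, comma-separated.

252, 585, 3096, 20440, 25112

q^6  k|6↦f(k): 1:1 2:8 3:27 6:216  a_6=252
q^8  k|8↦f(k): 8:512 4:64 2:8 1:1  a_8=585
q^14  k|14↦f(k): 1:1 2:8 7:343 14:2744  a_14=3096
[q^27] f(27)=19683,f(9)=729,f(3)=27,f(1)=1 ⇒ 20440
[q^28] f(1)=1,f(2)=8,f(4)=64,f(7)=343,f(14)=2744,f(28)=21952 ⇒ 25112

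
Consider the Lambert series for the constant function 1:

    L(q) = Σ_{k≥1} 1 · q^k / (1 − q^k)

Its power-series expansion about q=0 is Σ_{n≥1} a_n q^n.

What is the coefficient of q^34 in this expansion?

n=34: 1·34 2·17 17·2 34·1  f→[1+1+1+1]=4

a_34 = 4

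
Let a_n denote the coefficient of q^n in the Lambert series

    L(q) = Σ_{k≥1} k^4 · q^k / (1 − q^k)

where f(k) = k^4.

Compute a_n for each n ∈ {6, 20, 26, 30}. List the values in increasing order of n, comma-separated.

1394, 170898, 485554, 872644

q^6  k|6↦f(k): 6:1296 3:81 2:16 1:1  a_6=1394
n=20: 1·20 2·10 4·5 5·4 10·2 20·1  f→[1+16+256+625+10000+160000]=170898
n=26: 1·26 2·13 13·2 26·1  f→[1+16+28561+456976]=485554
[q^30] f(1)=1,f(2)=16,f(3)=81,f(5)=625,f(6)=1296,f(10)=10000,f(15)=50625,f(30)=810000 ⇒ 872644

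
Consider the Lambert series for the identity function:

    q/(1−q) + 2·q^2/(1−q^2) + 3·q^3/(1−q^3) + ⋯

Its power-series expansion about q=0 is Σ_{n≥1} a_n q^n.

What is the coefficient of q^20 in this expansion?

d|20:{1,2,4,5,10,20}  Σf=1+2+4+5+10+20=42

a_20 = 42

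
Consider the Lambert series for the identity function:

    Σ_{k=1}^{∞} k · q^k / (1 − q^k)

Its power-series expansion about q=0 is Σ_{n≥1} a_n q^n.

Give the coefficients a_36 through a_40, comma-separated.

91, 38, 60, 56, 90

[q^36] f(1)=1,f(2)=2,f(3)=3,f(4)=4,f(6)=6,f(9)=9,f(12)=12,f(18)=18,f(36)=36 ⇒ 91
d|37:{1,37}  Σf=1+37=38
n=38: 38·1 19·2 2·19 1·38  f→[38+19+2+1]=60
[q^39] f(39)=39,f(13)=13,f(3)=3,f(1)=1 ⇒ 56
q^40  k|40↦f(k): 1:1 2:2 4:4 5:5 8:8 10:10 20:20 40:40  a_40=90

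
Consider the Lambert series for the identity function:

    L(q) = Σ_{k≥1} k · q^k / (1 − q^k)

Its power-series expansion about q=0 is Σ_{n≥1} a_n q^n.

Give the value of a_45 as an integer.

q^45  k|45↦f(k): 1:1 3:3 5:5 9:9 15:15 45:45  a_45=78

a_45 = 78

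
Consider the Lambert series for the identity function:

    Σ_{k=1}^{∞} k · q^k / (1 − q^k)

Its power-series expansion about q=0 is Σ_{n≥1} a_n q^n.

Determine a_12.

a_12 = 28

[q^12] f(1)=1,f(2)=2,f(3)=3,f(4)=4,f(6)=6,f(12)=12 ⇒ 28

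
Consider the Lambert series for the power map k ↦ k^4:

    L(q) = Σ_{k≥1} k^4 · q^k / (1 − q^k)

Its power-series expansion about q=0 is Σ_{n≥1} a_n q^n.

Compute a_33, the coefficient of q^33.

a_33 = 1200644

[q^33] f(33)=1185921,f(11)=14641,f(3)=81,f(1)=1 ⇒ 1200644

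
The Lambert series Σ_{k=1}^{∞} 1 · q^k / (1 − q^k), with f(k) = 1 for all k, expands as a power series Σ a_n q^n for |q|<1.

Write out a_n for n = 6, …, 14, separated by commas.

[q^6] f(6)=1,f(3)=1,f(2)=1,f(1)=1 ⇒ 4
n=7: 1·7 7·1  f→[1+1]=2
q^8  k|8↦f(k): 1:1 2:1 4:1 8:1  a_8=4
d|9:{1,3,9}  Σf=1+1+1=3
q^10  k|10↦f(k): 1:1 2:1 5:1 10:1  a_10=4
n=11: 1·11 11·1  f→[1+1]=2
q^12  k|12↦f(k): 12:1 6:1 4:1 3:1 2:1 1:1  a_12=6
d|13:{1,13}  Σf=1+1=2
d|14:{1,2,7,14}  Σf=1+1+1+1=4

4, 2, 4, 3, 4, 2, 6, 2, 4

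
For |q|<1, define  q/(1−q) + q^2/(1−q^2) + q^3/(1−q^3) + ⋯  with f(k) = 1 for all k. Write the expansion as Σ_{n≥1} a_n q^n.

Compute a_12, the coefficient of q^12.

a_12 = 6

d|12:{1,2,3,4,6,12}  Σf=1+1+1+1+1+1=6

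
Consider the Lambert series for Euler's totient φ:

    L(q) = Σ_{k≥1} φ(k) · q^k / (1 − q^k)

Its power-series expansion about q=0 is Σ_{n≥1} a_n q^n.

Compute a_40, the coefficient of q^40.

d|40:{40,20,10,8,5,4,2,1}  Σφ=16+8+4+4+4+2+1+1=40

a_40 = 40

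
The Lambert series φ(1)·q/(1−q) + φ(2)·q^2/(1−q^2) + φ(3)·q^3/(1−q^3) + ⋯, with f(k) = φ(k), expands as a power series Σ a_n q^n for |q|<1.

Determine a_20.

n=20: 20·1 10·2 5·4 4·5 2·10 1·20  φ→[8+4+4+2+1+1]=20

a_20 = 20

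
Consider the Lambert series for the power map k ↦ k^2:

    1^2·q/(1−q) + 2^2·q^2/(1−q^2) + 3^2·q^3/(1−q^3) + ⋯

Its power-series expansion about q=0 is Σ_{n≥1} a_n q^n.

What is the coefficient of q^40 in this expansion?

a_40 = 2210

n=40: 40·1 20·2 10·4 8·5 5·8 4·10 2·20 1·40  f→[1600+400+100+64+25+16+4+1]=2210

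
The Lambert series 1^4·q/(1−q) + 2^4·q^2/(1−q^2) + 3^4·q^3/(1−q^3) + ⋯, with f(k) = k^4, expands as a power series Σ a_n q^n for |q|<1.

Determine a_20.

q^20  k|20↦f(k): 20:160000 10:10000 5:625 4:256 2:16 1:1  a_20=170898

a_20 = 170898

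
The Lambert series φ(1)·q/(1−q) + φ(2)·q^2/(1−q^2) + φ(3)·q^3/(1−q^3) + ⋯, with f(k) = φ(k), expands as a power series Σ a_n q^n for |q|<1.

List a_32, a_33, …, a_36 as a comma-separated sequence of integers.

[q^32] φ(1)=1,φ(2)=1,φ(4)=2,φ(8)=4,φ(16)=8,φ(32)=16 ⇒ 32
[q^33] φ(33)=20,φ(11)=10,φ(3)=2,φ(1)=1 ⇒ 33
[q^34] φ(1)=1,φ(2)=1,φ(17)=16,φ(34)=16 ⇒ 34
[q^35] φ(35)=24,φ(7)=6,φ(5)=4,φ(1)=1 ⇒ 35
n=36: 1·36 2·18 3·12 4·9 6·6 9·4 12·3 18·2 36·1  φ→[1+1+2+2+2+6+4+6+12]=36

32, 33, 34, 35, 36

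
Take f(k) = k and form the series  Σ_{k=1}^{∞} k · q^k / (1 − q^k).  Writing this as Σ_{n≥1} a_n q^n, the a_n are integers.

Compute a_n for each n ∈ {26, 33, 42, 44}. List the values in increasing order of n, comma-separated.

42, 48, 96, 84

q^26  k|26↦f(k): 26:26 13:13 2:2 1:1  a_26=42
[q^33] f(1)=1,f(3)=3,f(11)=11,f(33)=33 ⇒ 48
q^42  k|42↦f(k): 42:42 21:21 14:14 7:7 6:6 3:3 2:2 1:1  a_42=96
q^44  k|44↦f(k): 44:44 22:22 11:11 4:4 2:2 1:1  a_44=84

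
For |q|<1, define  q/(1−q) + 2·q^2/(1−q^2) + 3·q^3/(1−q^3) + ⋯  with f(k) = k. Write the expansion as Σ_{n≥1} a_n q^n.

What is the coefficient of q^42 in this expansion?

[q^42] f(42)=42,f(21)=21,f(14)=14,f(7)=7,f(6)=6,f(3)=3,f(2)=2,f(1)=1 ⇒ 96

a_42 = 96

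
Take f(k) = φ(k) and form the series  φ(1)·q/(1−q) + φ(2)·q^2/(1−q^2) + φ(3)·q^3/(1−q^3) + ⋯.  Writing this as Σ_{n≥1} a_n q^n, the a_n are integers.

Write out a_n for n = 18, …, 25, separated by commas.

[q^18] φ(1)=1,φ(2)=1,φ(3)=2,φ(6)=2,φ(9)=6,φ(18)=6 ⇒ 18
q^19  k|19↦φ(k): 19:18 1:1  a_19=19
[q^20] φ(20)=8,φ(10)=4,φ(5)=4,φ(4)=2,φ(2)=1,φ(1)=1 ⇒ 20
[q^21] φ(21)=12,φ(7)=6,φ(3)=2,φ(1)=1 ⇒ 21
[q^22] φ(1)=1,φ(2)=1,φ(11)=10,φ(22)=10 ⇒ 22
[q^23] φ(1)=1,φ(23)=22 ⇒ 23
q^24  k|24↦φ(k): 1:1 2:1 3:2 4:2 6:2 8:4 12:4 24:8  a_24=24
q^25  k|25↦φ(k): 25:20 5:4 1:1  a_25=25

18, 19, 20, 21, 22, 23, 24, 25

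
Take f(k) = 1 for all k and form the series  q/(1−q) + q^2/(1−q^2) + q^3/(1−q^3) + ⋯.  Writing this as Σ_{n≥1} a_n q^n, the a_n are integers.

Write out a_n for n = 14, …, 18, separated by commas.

4, 4, 5, 2, 6

[q^14] f(14)=1,f(7)=1,f(2)=1,f(1)=1 ⇒ 4
q^15  k|15↦f(k): 15:1 5:1 3:1 1:1  a_15=4
n=16: 16·1 8·2 4·4 2·8 1·16  f→[1+1+1+1+1]=5
d|17:{17,1}  Σf=1+1=2
d|18:{18,9,6,3,2,1}  Σf=1+1+1+1+1+1=6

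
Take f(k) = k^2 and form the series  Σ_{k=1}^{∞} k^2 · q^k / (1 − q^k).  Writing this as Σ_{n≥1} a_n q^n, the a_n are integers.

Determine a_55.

a_55 = 3172

d|55:{1,5,11,55}  Σf=1+25+121+3025=3172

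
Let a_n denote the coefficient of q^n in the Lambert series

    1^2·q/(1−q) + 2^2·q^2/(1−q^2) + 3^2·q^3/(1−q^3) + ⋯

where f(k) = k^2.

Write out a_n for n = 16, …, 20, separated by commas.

341, 290, 455, 362, 546

n=16: 16·1 8·2 4·4 2·8 1·16  f→[256+64+16+4+1]=341
q^17  k|17↦f(k): 17:289 1:1  a_17=290
q^18  k|18↦f(k): 1:1 2:4 3:9 6:36 9:81 18:324  a_18=455
d|19:{19,1}  Σf=361+1=362
q^20  k|20↦f(k): 20:400 10:100 5:25 4:16 2:4 1:1  a_20=546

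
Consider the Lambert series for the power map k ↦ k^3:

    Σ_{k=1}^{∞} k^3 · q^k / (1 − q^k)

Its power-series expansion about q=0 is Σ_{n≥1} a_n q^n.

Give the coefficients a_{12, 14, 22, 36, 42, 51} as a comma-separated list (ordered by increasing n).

d|12:{12,6,4,3,2,1}  Σf=1728+216+64+27+8+1=2044
n=14: 1·14 2·7 7·2 14·1  f→[1+8+343+2744]=3096
[q^22] f(22)=10648,f(11)=1331,f(2)=8,f(1)=1 ⇒ 11988
[q^36] f(36)=46656,f(18)=5832,f(12)=1728,f(9)=729,f(6)=216,f(4)=64,f(3)=27,f(2)=8,f(1)=1 ⇒ 55261
q^42  k|42↦f(k): 1:1 2:8 3:27 6:216 7:343 14:2744 21:9261 42:74088  a_42=86688
[q^51] f(51)=132651,f(17)=4913,f(3)=27,f(1)=1 ⇒ 137592

2044, 3096, 11988, 55261, 86688, 137592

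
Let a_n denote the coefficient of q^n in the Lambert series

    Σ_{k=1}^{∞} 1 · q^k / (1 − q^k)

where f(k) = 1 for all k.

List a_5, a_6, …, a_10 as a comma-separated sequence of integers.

2, 4, 2, 4, 3, 4

q^5  k|5↦f(k): 5:1 1:1  a_5=2
d|6:{6,3,2,1}  Σf=1+1+1+1=4
[q^7] f(7)=1,f(1)=1 ⇒ 2
d|8:{1,2,4,8}  Σf=1+1+1+1=4
q^9  k|9↦f(k): 9:1 3:1 1:1  a_9=3
q^10  k|10↦f(k): 1:1 2:1 5:1 10:1  a_10=4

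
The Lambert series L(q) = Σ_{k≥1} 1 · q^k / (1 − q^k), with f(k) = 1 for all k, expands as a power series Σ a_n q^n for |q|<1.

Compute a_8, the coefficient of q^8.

a_8 = 4

q^8  k|8↦f(k): 8:1 4:1 2:1 1:1  a_8=4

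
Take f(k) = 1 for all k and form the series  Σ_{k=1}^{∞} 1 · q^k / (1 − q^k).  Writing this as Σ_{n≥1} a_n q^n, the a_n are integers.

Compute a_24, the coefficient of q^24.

n=24: 24·1 12·2 8·3 6·4 4·6 3·8 2·12 1·24  f→[1+1+1+1+1+1+1+1]=8

a_24 = 8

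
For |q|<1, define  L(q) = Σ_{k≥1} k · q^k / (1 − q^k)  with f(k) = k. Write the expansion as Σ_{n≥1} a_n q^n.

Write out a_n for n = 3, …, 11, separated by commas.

4, 7, 6, 12, 8, 15, 13, 18, 12

[q^3] f(3)=3,f(1)=1 ⇒ 4
[q^4] f(4)=4,f(2)=2,f(1)=1 ⇒ 7
d|5:{5,1}  Σf=5+1=6
[q^6] f(6)=6,f(3)=3,f(2)=2,f(1)=1 ⇒ 12
n=7: 1·7 7·1  f→[1+7]=8
q^8  k|8↦f(k): 1:1 2:2 4:4 8:8  a_8=15
n=9: 9·1 3·3 1·9  f→[9+3+1]=13
q^10  k|10↦f(k): 1:1 2:2 5:5 10:10  a_10=18
d|11:{11,1}  Σf=11+1=12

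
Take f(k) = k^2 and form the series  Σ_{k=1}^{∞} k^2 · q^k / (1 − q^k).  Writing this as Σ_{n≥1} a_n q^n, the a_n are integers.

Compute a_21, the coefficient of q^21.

[q^21] f(1)=1,f(3)=9,f(7)=49,f(21)=441 ⇒ 500

a_21 = 500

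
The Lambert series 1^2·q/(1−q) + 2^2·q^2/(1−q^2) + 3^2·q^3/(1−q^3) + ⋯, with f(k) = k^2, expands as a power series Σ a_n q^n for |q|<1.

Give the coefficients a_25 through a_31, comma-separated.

651, 850, 820, 1050, 842, 1300, 962

n=25: 25·1 5·5 1·25  f→[625+25+1]=651
d|26:{1,2,13,26}  Σf=1+4+169+676=850
[q^27] f(27)=729,f(9)=81,f(3)=9,f(1)=1 ⇒ 820
n=28: 28·1 14·2 7·4 4·7 2·14 1·28  f→[784+196+49+16+4+1]=1050
[q^29] f(29)=841,f(1)=1 ⇒ 842
n=30: 30·1 15·2 10·3 6·5 5·6 3·10 2·15 1·30  f→[900+225+100+36+25+9+4+1]=1300
[q^31] f(31)=961,f(1)=1 ⇒ 962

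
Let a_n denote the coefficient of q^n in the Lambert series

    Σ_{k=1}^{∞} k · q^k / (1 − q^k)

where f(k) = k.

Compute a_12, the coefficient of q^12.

a_12 = 28

d|12:{1,2,3,4,6,12}  Σf=1+2+3+4+6+12=28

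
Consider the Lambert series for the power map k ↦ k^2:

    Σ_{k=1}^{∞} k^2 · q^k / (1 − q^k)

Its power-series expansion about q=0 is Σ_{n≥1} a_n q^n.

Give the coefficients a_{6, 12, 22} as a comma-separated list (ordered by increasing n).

50, 210, 610

q^6  k|6↦f(k): 6:36 3:9 2:4 1:1  a_6=50
d|12:{12,6,4,3,2,1}  Σf=144+36+16+9+4+1=210
n=22: 22·1 11·2 2·11 1·22  f→[484+121+4+1]=610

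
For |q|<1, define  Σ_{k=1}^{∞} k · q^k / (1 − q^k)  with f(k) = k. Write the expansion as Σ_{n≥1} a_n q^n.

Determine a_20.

a_20 = 42

n=20: 1·20 2·10 4·5 5·4 10·2 20·1  f→[1+2+4+5+10+20]=42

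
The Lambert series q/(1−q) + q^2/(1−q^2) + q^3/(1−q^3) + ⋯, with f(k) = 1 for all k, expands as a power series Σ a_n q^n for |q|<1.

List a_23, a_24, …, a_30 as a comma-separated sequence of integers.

[q^23] f(23)=1,f(1)=1 ⇒ 2
n=24: 24·1 12·2 8·3 6·4 4·6 3·8 2·12 1·24  f→[1+1+1+1+1+1+1+1]=8
n=25: 25·1 5·5 1·25  f→[1+1+1]=3
q^26  k|26↦f(k): 1:1 2:1 13:1 26:1  a_26=4
d|27:{1,3,9,27}  Σf=1+1+1+1=4
[q^28] f(1)=1,f(2)=1,f(4)=1,f(7)=1,f(14)=1,f(28)=1 ⇒ 6
[q^29] f(1)=1,f(29)=1 ⇒ 2
d|30:{30,15,10,6,5,3,2,1}  Σf=1+1+1+1+1+1+1+1=8

2, 8, 3, 4, 4, 6, 2, 8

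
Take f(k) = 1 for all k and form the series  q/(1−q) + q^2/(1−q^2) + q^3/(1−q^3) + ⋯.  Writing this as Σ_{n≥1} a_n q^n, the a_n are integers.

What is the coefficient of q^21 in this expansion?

[q^21] f(21)=1,f(7)=1,f(3)=1,f(1)=1 ⇒ 4

a_21 = 4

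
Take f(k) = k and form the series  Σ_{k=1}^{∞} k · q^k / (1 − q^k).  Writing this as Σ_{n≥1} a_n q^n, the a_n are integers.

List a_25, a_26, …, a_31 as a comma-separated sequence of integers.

31, 42, 40, 56, 30, 72, 32

d|25:{1,5,25}  Σf=1+5+25=31
n=26: 26·1 13·2 2·13 1·26  f→[26+13+2+1]=42
[q^27] f(1)=1,f(3)=3,f(9)=9,f(27)=27 ⇒ 40
d|28:{1,2,4,7,14,28}  Σf=1+2+4+7+14+28=56
d|29:{1,29}  Σf=1+29=30
n=30: 1·30 2·15 3·10 5·6 6·5 10·3 15·2 30·1  f→[1+2+3+5+6+10+15+30]=72
[q^31] f(1)=1,f(31)=31 ⇒ 32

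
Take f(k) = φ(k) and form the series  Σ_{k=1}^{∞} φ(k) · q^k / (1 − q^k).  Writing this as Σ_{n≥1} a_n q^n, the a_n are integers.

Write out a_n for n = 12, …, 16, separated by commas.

q^12  k|12↦φ(k): 1:1 2:1 3:2 4:2 6:2 12:4  a_12=12
[q^13] φ(1)=1,φ(13)=12 ⇒ 13
d|14:{14,7,2,1}  Σφ=6+6+1+1=14
n=15: 1·15 3·5 5·3 15·1  φ→[1+2+4+8]=15
d|16:{1,2,4,8,16}  Σφ=1+1+2+4+8=16

12, 13, 14, 15, 16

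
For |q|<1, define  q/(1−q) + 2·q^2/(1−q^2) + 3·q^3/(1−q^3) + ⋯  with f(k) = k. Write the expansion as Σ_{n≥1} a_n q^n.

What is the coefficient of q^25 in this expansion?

d|25:{25,5,1}  Σf=25+5+1=31

a_25 = 31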